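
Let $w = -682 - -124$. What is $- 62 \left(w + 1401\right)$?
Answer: $-52266$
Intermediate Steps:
$w = -558$ ($w = -682 + 124 = -558$)
$- 62 \left(w + 1401\right) = - 62 \left(-558 + 1401\right) = \left(-62\right) 843 = -52266$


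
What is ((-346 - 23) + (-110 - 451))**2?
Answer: 864900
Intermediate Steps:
((-346 - 23) + (-110 - 451))**2 = (-369 - 561)**2 = (-930)**2 = 864900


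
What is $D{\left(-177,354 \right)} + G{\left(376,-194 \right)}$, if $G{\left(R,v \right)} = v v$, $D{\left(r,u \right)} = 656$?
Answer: $38292$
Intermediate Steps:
$G{\left(R,v \right)} = v^{2}$
$D{\left(-177,354 \right)} + G{\left(376,-194 \right)} = 656 + \left(-194\right)^{2} = 656 + 37636 = 38292$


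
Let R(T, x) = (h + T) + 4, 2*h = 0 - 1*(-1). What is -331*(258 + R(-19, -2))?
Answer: -161197/2 ≈ -80599.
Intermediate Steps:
h = ½ (h = (0 - 1*(-1))/2 = (0 + 1)/2 = (½)*1 = ½ ≈ 0.50000)
R(T, x) = 9/2 + T (R(T, x) = (½ + T) + 4 = 9/2 + T)
-331*(258 + R(-19, -2)) = -331*(258 + (9/2 - 19)) = -331*(258 - 29/2) = -331*487/2 = -161197/2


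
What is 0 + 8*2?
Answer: 16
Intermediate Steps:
0 + 8*2 = 0 + 16 = 16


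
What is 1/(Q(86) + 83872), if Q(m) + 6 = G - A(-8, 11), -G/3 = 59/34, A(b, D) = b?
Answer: 34/2851539 ≈ 1.1923e-5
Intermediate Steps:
G = -177/34 ≈ -5.2059
Q(m) = -109/34 (Q(m) = -6 + (-177/34 - 1*(-8)) = -6 + (-177/34 + 8) = -6 + 95/34 = -109/34)
1/(Q(86) + 83872) = 1/(-109/34 + 83872) = 1/(2851539/34) = 34/2851539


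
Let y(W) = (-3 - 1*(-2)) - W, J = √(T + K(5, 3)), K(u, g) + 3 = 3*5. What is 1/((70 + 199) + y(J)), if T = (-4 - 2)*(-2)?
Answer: 67/17950 + √6/35900 ≈ 0.0038008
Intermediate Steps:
K(u, g) = 12 (K(u, g) = -3 + 3*5 = -3 + 15 = 12)
T = 12 (T = -6*(-2) = 12)
J = 2*√6 (J = √(12 + 12) = √24 = 2*√6 ≈ 4.8990)
y(W) = -1 - W (y(W) = (-3 + 2) - W = -1 - W)
1/((70 + 199) + y(J)) = 1/((70 + 199) + (-1 - 2*√6)) = 1/(269 + (-1 - 2*√6)) = 1/(268 - 2*√6)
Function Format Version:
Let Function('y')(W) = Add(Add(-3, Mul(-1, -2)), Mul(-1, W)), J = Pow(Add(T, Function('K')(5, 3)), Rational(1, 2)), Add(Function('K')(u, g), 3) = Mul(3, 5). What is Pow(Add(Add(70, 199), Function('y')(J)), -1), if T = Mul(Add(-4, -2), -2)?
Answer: Add(Rational(67, 17950), Mul(Rational(1, 35900), Pow(6, Rational(1, 2)))) ≈ 0.0038008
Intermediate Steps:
Function('K')(u, g) = 12 (Function('K')(u, g) = Add(-3, Mul(3, 5)) = Add(-3, 15) = 12)
T = 12 (T = Mul(-6, -2) = 12)
J = Mul(2, Pow(6, Rational(1, 2))) (J = Pow(Add(12, 12), Rational(1, 2)) = Pow(24, Rational(1, 2)) = Mul(2, Pow(6, Rational(1, 2))) ≈ 4.8990)
Function('y')(W) = Add(-1, Mul(-1, W)) (Function('y')(W) = Add(Add(-3, 2), Mul(-1, W)) = Add(-1, Mul(-1, W)))
Pow(Add(Add(70, 199), Function('y')(J)), -1) = Pow(Add(Add(70, 199), Add(-1, Mul(-1, Mul(2, Pow(6, Rational(1, 2)))))), -1) = Pow(Add(269, Add(-1, Mul(-2, Pow(6, Rational(1, 2))))), -1) = Pow(Add(268, Mul(-2, Pow(6, Rational(1, 2)))), -1)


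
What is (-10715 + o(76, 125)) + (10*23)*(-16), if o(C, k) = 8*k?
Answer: -13395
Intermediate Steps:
(-10715 + o(76, 125)) + (10*23)*(-16) = (-10715 + 8*125) + (10*23)*(-16) = (-10715 + 1000) + 230*(-16) = -9715 - 3680 = -13395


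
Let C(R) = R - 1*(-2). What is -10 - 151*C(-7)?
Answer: 745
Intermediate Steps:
C(R) = 2 + R (C(R) = R + 2 = 2 + R)
-10 - 151*C(-7) = -10 - 151*(2 - 7) = -10 - 151*(-5) = -10 + 755 = 745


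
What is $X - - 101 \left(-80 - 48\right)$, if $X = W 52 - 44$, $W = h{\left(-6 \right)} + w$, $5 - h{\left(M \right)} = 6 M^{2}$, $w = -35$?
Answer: $-25764$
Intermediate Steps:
$h{\left(M \right)} = 5 - 6 M^{2}$
$W = -246$ ($W = \left(5 - 6 \left(-6\right)^{2}\right) - 35 = \left(5 - 216\right) - 35 = -211 - 35 = -246$)
$X = -12836$ ($X = \left(-246\right) 52 - 44 = -12792 - 44 = -12836$)
$X - - 101 \left(-80 - 48\right) = -12836 - - 101 \left(-80 - 48\right) = -12836 - \left(-101\right) \left(-128\right) = -12836 - 12928 = -25764$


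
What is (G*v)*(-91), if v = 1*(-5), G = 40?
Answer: 18200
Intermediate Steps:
v = -5
(G*v)*(-91) = (40*(-5))*(-91) = -200*(-91) = 18200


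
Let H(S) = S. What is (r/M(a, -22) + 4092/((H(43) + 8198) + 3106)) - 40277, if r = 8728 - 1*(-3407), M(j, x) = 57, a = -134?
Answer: -8637462898/215593 ≈ -40064.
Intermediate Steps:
r = 12135 (r = 8728 + 3407 = 12135)
(r/M(a, -22) + 4092/((H(43) + 8198) + 3106)) - 40277 = (12135/57 + 4092/((43 + 8198) + 3106)) - 40277 = (12135*(1/57) + 4092/(8241 + 3106)) - 40277 = (4045/19 + 4092/11347) - 40277 = 45976363/215593 - 40277 = -8637462898/215593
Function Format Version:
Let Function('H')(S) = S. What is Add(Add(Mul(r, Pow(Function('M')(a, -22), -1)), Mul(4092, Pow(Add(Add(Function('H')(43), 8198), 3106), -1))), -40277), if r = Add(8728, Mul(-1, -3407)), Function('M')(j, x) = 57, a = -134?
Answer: Rational(-8637462898, 215593) ≈ -40064.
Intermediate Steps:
r = 12135 (r = Add(8728, 3407) = 12135)
Add(Add(Mul(r, Pow(Function('M')(a, -22), -1)), Mul(4092, Pow(Add(Add(Function('H')(43), 8198), 3106), -1))), -40277) = Add(Add(Mul(12135, Pow(57, -1)), Mul(4092, Pow(Add(Add(43, 8198), 3106), -1))), -40277) = Add(Add(Mul(12135, Rational(1, 57)), Mul(4092, Pow(Add(8241, 3106), -1))), -40277) = Add(Add(Rational(4045, 19), Mul(4092, Pow(11347, -1))), -40277) = Add(Add(Rational(4045, 19), Mul(4092, Rational(1, 11347))), -40277) = Add(Add(Rational(4045, 19), Rational(4092, 11347)), -40277) = Add(Rational(45976363, 215593), -40277) = Rational(-8637462898, 215593)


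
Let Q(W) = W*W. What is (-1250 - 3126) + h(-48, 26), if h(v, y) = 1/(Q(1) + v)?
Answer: -205673/47 ≈ -4376.0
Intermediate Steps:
Q(W) = W²
h(v, y) = 1/(1 + v) (h(v, y) = 1/(1² + v) = 1/(1 + v))
(-1250 - 3126) + h(-48, 26) = (-1250 - 3126) + 1/(1 - 48) = -4376 + 1/(-47) = -4376 - 1/47 = -205673/47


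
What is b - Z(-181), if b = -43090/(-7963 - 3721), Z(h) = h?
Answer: 1078947/5842 ≈ 184.69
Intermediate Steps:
b = 21545/5842 (b = -43090/(-11684) = -43090*(-1/11684) = 21545/5842 ≈ 3.6880)
b - Z(-181) = 21545/5842 - 1*(-181) = 21545/5842 + 181 = 1078947/5842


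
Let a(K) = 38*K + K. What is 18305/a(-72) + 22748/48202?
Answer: -37202783/6152328 ≈ -6.0469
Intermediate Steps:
a(K) = 39*K
18305/a(-72) + 22748/48202 = 18305/((39*(-72))) + 22748/48202 = 18305/(-2808) + 22748*(1/48202) = 18305*(-1/2808) + 1034/2191 = -18305/2808 + 1034/2191 = -37202783/6152328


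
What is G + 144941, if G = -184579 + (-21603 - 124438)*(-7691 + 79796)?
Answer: -10530325943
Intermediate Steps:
G = -10530470884 (G = -184579 - 146041*72105 = -184579 - 10530286305 = -10530470884)
G + 144941 = -10530470884 + 144941 = -10530325943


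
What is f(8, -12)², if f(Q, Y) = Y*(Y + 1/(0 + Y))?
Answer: 21025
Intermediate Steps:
f(Q, Y) = Y*(Y + 1/Y)
f(8, -12)² = (1 + (-12)²)² = (1 + 144)² = 145² = 21025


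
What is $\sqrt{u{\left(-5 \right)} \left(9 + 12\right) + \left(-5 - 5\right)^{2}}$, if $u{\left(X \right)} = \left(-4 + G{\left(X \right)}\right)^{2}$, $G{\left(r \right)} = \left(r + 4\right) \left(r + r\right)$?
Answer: $2 \sqrt{214} \approx 29.257$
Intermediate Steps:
$G{\left(r \right)} = 2 r \left(4 + r\right)$ ($G{\left(r \right)} = \left(4 + r\right) 2 r = 2 r \left(4 + r\right)$)
$u{\left(X \right)} = \left(-4 + 2 X \left(4 + X\right)\right)^{2}$
$\sqrt{u{\left(-5 \right)} \left(9 + 12\right) + \left(-5 - 5\right)^{2}} = \sqrt{4 \left(-2 - 5 \left(4 - 5\right)\right)^{2} \left(9 + 12\right) + \left(-5 - 5\right)^{2}} = \sqrt{4 \left(-2 - -5\right)^{2} \cdot 21 + \left(-10\right)^{2}} = \sqrt{4 \left(-2 + 5\right)^{2} \cdot 21 + 100} = \sqrt{4 \cdot 3^{2} \cdot 21 + 100} = \sqrt{4 \cdot 9 \cdot 21 + 100} = \sqrt{36 \cdot 21 + 100} = \sqrt{756 + 100} = \sqrt{856} = 2 \sqrt{214}$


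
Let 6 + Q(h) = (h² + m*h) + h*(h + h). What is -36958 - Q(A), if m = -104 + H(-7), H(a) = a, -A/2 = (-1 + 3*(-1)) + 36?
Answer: -56344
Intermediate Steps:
A = -64 (A = -2*((-1 + 3*(-1)) + 36) = -2*((-1 - 3) + 36) = -2*(-4 + 36) = -2*32 = -64)
m = -111 (m = -104 - 7 = -111)
Q(h) = -6 - 111*h + 3*h² (Q(h) = -6 + ((h² - 111*h) + h*(h + h)) = -6 + ((h² - 111*h) + h*(2*h)) = -6 + ((h² - 111*h) + 2*h²) = -6 + (-111*h + 3*h²) = -6 - 111*h + 3*h²)
-36958 - Q(A) = -36958 - (-6 - 111*(-64) + 3*(-64)²) = -36958 - (-6 + 7104 + 3*4096) = -36958 - (-6 + 7104 + 12288) = -36958 - 1*19386 = -36958 - 19386 = -56344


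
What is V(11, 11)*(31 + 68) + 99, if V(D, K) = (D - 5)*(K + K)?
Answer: 13167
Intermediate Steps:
V(D, K) = 2*K*(-5 + D) (V(D, K) = (-5 + D)*(2*K) = 2*K*(-5 + D))
V(11, 11)*(31 + 68) + 99 = (2*11*(-5 + 11))*(31 + 68) + 99 = (2*11*6)*99 + 99 = 132*99 + 99 = 13068 + 99 = 13167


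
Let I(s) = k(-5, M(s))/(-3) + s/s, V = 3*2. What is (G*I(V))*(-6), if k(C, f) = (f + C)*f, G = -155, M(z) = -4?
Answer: -10230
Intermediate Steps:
V = 6
k(C, f) = f*(C + f) (k(C, f) = (C + f)*f = f*(C + f))
I(s) = -11 (I(s) = -4*(-5 - 4)/(-3) + s/s = -4*(-9)*(-⅓) + 1 = 36*(-⅓) + 1 = -12 + 1 = -11)
(G*I(V))*(-6) = -155*(-11)*(-6) = 1705*(-6) = -10230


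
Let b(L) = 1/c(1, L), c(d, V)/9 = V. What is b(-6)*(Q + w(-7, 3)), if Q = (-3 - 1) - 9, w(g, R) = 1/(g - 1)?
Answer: 35/144 ≈ 0.24306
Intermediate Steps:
w(g, R) = 1/(-1 + g)
c(d, V) = 9*V
Q = -13 (Q = -4 - 9 = -13)
b(L) = 1/(9*L)
b(-6)*(Q + w(-7, 3)) = ((⅑)/(-6))*(-13 + 1/(-1 - 7)) = ((⅑)*(-⅙))*(-13 + 1/(-8)) = -(-13 - ⅛)/54 = -1/54*(-105/8) = 35/144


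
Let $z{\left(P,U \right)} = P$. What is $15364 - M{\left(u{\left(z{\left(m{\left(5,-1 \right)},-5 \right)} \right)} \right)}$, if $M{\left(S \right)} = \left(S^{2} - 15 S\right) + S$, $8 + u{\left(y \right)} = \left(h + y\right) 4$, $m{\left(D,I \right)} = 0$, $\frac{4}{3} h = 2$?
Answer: $15332$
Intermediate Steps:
$h = \frac{3}{2}$ ($h = \frac{3}{4} \cdot 2 = \frac{3}{2} \approx 1.5$)
$u{\left(y \right)} = -2 + 4 y$ ($u{\left(y \right)} = -8 + \left(\frac{3}{2} + y\right) 4 = -8 + \left(6 + 4 y\right) = -2 + 4 y$)
$M{\left(S \right)} = S^{2} - 14 S$
$15364 - M{\left(u{\left(z{\left(m{\left(5,-1 \right)},-5 \right)} \right)} \right)} = 15364 - \left(-2 + 4 \cdot 0\right) \left(-14 + \left(-2 + 4 \cdot 0\right)\right) = 15364 - \left(-2 + 0\right) \left(-14 + \left(-2 + 0\right)\right) = 15364 - - 2 \left(-14 - 2\right) = 15364 - \left(-2\right) \left(-16\right) = 15364 - 32 = 15332$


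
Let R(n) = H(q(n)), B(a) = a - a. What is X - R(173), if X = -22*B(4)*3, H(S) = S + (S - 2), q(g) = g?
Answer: -344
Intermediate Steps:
B(a) = 0
H(S) = -2 + 2*S (H(S) = S + (-2 + S) = -2 + 2*S)
R(n) = -2 + 2*n
X = 0 (X = -22*0*3 = 0*3 = 0)
X - R(173) = 0 - (-2 + 2*173) = 0 - (-2 + 346) = 0 - 1*344 = 0 - 344 = -344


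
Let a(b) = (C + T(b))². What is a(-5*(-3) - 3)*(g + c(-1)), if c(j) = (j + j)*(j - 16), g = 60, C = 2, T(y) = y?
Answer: 18424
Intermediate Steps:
c(j) = 2*j*(-16 + j) (c(j) = (2*j)*(-16 + j) = 2*j*(-16 + j))
a(b) = (2 + b)²
a(-5*(-3) - 3)*(g + c(-1)) = (2 + (-5*(-3) - 3))²*(60 + 2*(-1)*(-16 - 1)) = (2 + (15 - 3))²*(60 + 2*(-1)*(-17)) = (2 + 12)²*(60 + 34) = 14²*94 = 196*94 = 18424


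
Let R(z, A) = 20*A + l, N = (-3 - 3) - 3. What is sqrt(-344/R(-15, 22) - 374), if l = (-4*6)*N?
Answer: I*sqrt(2518302)/82 ≈ 19.353*I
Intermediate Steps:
N = -9 (N = -6 - 3 = -9)
l = 216 (l = -4*6*(-9) = -24*(-9) = 216)
R(z, A) = 216 + 20*A (R(z, A) = 20*A + 216 = 216 + 20*A)
sqrt(-344/R(-15, 22) - 374) = sqrt(-344/(216 + 20*22) - 374) = sqrt(-344/(216 + 440) - 374) = sqrt(-344/656 - 374) = sqrt(-344*1/656 - 374) = sqrt(-43/82 - 374) = sqrt(-30711/82) = I*sqrt(2518302)/82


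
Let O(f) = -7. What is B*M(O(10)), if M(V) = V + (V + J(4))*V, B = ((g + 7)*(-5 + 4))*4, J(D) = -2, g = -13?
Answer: 1344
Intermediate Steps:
B = 24 (B = ((-13 + 7)*(-5 + 4))*4 = -6*(-1)*4 = 6*4 = 24)
M(V) = V + V*(-2 + V) (M(V) = V + (V - 2)*V = V + (-2 + V)*V = V + V*(-2 + V))
B*M(O(10)) = 24*(-7*(-1 - 7)) = 24*(-7*(-8)) = 24*56 = 1344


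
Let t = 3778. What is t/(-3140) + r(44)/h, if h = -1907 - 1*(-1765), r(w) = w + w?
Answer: -203199/111470 ≈ -1.8229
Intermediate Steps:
r(w) = 2*w
h = -142 (h = -1907 + 1765 = -142)
t/(-3140) + r(44)/h = 3778/(-3140) + (2*44)/(-142) = 3778*(-1/3140) + 88*(-1/142) = -1889/1570 - 44/71 = -203199/111470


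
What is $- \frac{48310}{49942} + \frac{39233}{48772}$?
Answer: $- \frac{198400417}{1217885612} \approx -0.16291$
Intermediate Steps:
$- \frac{48310}{49942} + \frac{39233}{48772} = \left(-48310\right) \frac{1}{49942} + 39233 \cdot \frac{1}{48772} = - \frac{24155}{24971} + \frac{39233}{48772} = - \frac{198400417}{1217885612}$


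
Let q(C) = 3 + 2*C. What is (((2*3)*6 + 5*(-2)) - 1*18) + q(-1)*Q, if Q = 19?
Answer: 27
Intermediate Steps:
(((2*3)*6 + 5*(-2)) - 1*18) + q(-1)*Q = (((2*3)*6 + 5*(-2)) - 1*18) + (3 + 2*(-1))*19 = ((6*6 - 10) - 18) + (3 - 2)*19 = ((36 - 10) - 18) + 1*19 = (26 - 18) + 19 = 8 + 19 = 27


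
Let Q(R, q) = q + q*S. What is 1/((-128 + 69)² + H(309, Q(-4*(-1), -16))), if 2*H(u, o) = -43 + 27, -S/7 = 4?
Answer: 1/3473 ≈ 0.00028794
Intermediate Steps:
S = -28 (S = -7*4 = -28)
Q(R, q) = -27*q (Q(R, q) = q + q*(-28) = q - 28*q = -27*q)
H(u, o) = -8 (H(u, o) = (-43 + 27)/2 = (½)*(-16) = -8)
1/((-128 + 69)² + H(309, Q(-4*(-1), -16))) = 1/((-128 + 69)² - 8) = 1/((-59)² - 8) = 1/(3481 - 8) = 1/3473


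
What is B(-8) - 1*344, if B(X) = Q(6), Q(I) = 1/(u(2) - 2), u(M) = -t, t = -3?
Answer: -343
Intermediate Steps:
u(M) = 3 (u(M) = -1*(-3) = 3)
Q(I) = 1 (Q(I) = 1/(3 - 2) = 1/1 = 1)
B(X) = 1
B(-8) - 1*344 = 1 - 1*344 = 1 - 344 = -343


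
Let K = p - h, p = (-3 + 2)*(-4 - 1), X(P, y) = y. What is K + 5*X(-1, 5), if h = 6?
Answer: 24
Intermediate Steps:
p = 5 (p = -1*(-5) = 5)
K = -1 (K = 5 - 1*6 = 5 - 6 = -1)
K + 5*X(-1, 5) = -1 + 5*5 = -1 + 25 = 24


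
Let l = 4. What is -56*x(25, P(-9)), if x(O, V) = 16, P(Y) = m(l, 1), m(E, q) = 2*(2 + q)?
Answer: -896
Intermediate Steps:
m(E, q) = 4 + 2*q
P(Y) = 6 (P(Y) = 4 + 2*1 = 4 + 2 = 6)
-56*x(25, P(-9)) = -56*16 = -896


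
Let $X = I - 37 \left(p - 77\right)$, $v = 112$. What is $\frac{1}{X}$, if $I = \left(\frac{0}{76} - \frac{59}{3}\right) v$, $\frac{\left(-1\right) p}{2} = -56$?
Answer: $- \frac{3}{10493} \approx -0.0002859$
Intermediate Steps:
$p = 112$ ($p = \left(-2\right) \left(-56\right) = 112$)
$I = - \frac{6608}{3}$ ($I = \left(\frac{0}{76} - \frac{59}{3}\right) 112 = \left(0 \cdot \frac{1}{76} - \frac{59}{3}\right) 112 = \left(0 - \frac{59}{3}\right) 112 = \left(- \frac{59}{3}\right) 112 = - \frac{6608}{3} \approx -2202.7$)
$X = - \frac{10493}{3}$ ($X = - \frac{6608}{3} - 37 \left(112 - 77\right) = - \frac{6608}{3} - 1295 = - \frac{10493}{3} \approx -3497.7$)
$\frac{1}{X} = \frac{1}{- \frac{10493}{3}} = - \frac{3}{10493}$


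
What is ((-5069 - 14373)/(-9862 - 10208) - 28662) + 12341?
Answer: -163771514/10035 ≈ -16320.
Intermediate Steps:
((-5069 - 14373)/(-9862 - 10208) - 28662) + 12341 = (-19442/(-20070) - 28662) + 12341 = (-19442*(-1/20070) - 28662) + 12341 = (9721/10035 - 28662) + 12341 = -287613449/10035 + 12341 = -163771514/10035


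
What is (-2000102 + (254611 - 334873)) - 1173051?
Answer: -3253415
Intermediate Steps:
(-2000102 + (254611 - 334873)) - 1173051 = (-2000102 - 80262) - 1173051 = -2080364 - 1173051 = -3253415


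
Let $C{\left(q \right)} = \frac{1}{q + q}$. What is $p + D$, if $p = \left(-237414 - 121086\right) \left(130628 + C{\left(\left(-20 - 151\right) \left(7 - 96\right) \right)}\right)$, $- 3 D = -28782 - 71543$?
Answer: $- \frac{237569120484175}{5073} \approx -4.683 \cdot 10^{10}$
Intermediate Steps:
$C{\left(q \right)} = \frac{1}{2 q}$
$D = \frac{100325}{3}$ ($D = - \frac{-28782 - 71543}{3} = \left(- \frac{1}{3}\right) \left(-100325\right) = \frac{100325}{3} \approx 33442.0$)
$p = - \frac{237569290133750}{5073}$ ($p = \left(-237414 - 121086\right) \left(130628 + \frac{1}{2 \left(-20 - 151\right) \left(7 - 96\right)}\right) = - 358500 \left(130628 + \frac{1}{2 \left(\left(-171\right) \left(-89\right)\right)}\right) = - 358500 \left(130628 + \frac{1}{2 \cdot 15219}\right) = - 358500 \left(130628 + \frac{1}{2} \cdot \frac{1}{15219}\right) = - 358500 \left(130628 + \frac{1}{30438}\right) = \left(-358500\right) \frac{3976055065}{30438} = - \frac{237569290133750}{5073} \approx -4.683 \cdot 10^{10}$)
$p + D = - \frac{237569290133750}{5073} + \frac{100325}{3} = - \frac{237569120484175}{5073}$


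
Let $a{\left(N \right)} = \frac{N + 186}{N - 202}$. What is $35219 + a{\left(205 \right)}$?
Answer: $\frac{106048}{3} \approx 35349.0$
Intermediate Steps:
$a{\left(N \right)} = \frac{186 + N}{-202 + N}$
$35219 + a{\left(205 \right)} = 35219 + \frac{186 + 205}{-202 + 205} = 35219 + \frac{1}{3} \cdot 391 = 35219 + \frac{391}{3} = \frac{106048}{3}$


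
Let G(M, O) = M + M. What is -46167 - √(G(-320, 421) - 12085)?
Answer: -46167 - 5*I*√509 ≈ -46167.0 - 112.81*I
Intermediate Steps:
G(M, O) = 2*M
-46167 - √(G(-320, 421) - 12085) = -46167 - √(2*(-320) - 12085) = -46167 - √(-640 - 12085) = -46167 - √(-12725) = -46167 - 5*I*√509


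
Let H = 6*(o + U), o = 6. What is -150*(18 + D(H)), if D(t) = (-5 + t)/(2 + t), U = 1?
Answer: -62175/22 ≈ -2826.1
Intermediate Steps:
H = 42 (H = 6*(6 + 1) = 6*7 = 42)
D(t) = (-5 + t)/(2 + t)
-150*(18 + D(H)) = -150*(18 + (-5 + 42)/(2 + 42)) = -150*(18 + 37/44) = -150*829/44 = -62175/22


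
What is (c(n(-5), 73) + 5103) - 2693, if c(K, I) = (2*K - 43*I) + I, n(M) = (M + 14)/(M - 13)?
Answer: -657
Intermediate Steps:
n(M) = (14 + M)/(-13 + M)
c(K, I) = -42*I + 2*K (c(K, I) = (-43*I + 2*K) + I = -42*I + 2*K)
(c(n(-5), 73) + 5103) - 2693 = ((-42*73 + 2*((14 - 5)/(-13 - 5))) + 5103) - 2693 = ((-3066 + 2*(9/(-18))) + 5103) - 2693 = ((-3066 + 2*(-1/18*9)) + 5103) - 2693 = ((-3066 + 2*(-1/2)) + 5103) - 2693 = ((-3066 - 1) + 5103) - 2693 = (-3067 + 5103) - 2693 = 2036 - 2693 = -657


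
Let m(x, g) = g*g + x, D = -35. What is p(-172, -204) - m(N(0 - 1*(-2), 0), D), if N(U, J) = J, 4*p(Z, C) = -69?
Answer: -4969/4 ≈ -1242.3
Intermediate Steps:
p(Z, C) = -69/4 (p(Z, C) = (¼)*(-69) = -69/4)
m(x, g) = x + g² (m(x, g) = g² + x = x + g²)
p(-172, -204) - m(N(0 - 1*(-2), 0), D) = -69/4 - (0 + (-35)²) = -69/4 - (0 + 1225) = -69/4 - 1*1225 = -69/4 - 1225 = -4969/4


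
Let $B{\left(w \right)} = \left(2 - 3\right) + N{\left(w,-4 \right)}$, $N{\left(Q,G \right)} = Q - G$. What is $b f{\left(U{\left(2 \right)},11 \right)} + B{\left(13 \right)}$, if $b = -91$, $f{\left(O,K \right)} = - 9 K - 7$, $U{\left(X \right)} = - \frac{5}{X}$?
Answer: $9662$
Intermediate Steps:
$f{\left(O,K \right)} = -7 - 9 K$
$B{\left(w \right)} = 3 + w$ ($B{\left(w \right)} = \left(2 - 3\right) + \left(w - -4\right) = -1 + \left(w + 4\right) = -1 + \left(4 + w\right) = 3 + w$)
$b f{\left(U{\left(2 \right)},11 \right)} + B{\left(13 \right)} = - 91 \left(-7 - 99\right) + \left(3 + 13\right) = - 91 \left(-7 - 99\right) + 16 = \left(-91\right) \left(-106\right) + 16 = 9646 + 16 = 9662$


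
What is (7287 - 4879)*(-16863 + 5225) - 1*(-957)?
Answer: -28023347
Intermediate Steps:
(7287 - 4879)*(-16863 + 5225) - 1*(-957) = 2408*(-11638) + 957 = -28024304 + 957 = -28023347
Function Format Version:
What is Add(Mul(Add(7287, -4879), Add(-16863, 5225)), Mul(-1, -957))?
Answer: -28023347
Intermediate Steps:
Add(Mul(Add(7287, -4879), Add(-16863, 5225)), Mul(-1, -957)) = Add(Mul(2408, -11638), 957) = Add(-28024304, 957) = -28023347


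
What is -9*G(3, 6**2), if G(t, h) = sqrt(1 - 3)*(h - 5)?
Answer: -279*I*sqrt(2) ≈ -394.57*I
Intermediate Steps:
G(t, h) = I*sqrt(2)*(-5 + h) (G(t, h) = sqrt(-2)*(-5 + h) = (I*sqrt(2))*(-5 + h) = I*sqrt(2)*(-5 + h))
-9*G(3, 6**2) = -9*I*sqrt(2)*(-5 + 6**2) = -9*I*sqrt(2)*(-5 + 36) = -9*I*sqrt(2)*31 = -279*I*sqrt(2)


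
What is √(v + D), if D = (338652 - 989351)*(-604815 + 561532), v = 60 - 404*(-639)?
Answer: √28164463033 ≈ 1.6782e+5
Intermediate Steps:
v = 258216 (v = 60 + 258156 = 258216)
D = 28164204817 (D = -650699*(-43283) = 28164204817)
√(v + D) = √(258216 + 28164204817) = √28164463033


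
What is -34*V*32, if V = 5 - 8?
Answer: 3264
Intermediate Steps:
V = -3
-34*V*32 = -34*(-3)*32 = 102*32 = 3264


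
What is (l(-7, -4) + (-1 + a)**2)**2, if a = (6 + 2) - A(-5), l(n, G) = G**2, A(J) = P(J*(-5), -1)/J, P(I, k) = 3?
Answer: 3400336/625 ≈ 5440.5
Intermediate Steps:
A(J) = 3/J
a = 43/5 (a = (6 + 2) - 3/(-5) = 8 - 3*(-1)/5 = 8 - 1*(-3/5) = 8 + 3/5 = 43/5 ≈ 8.6000)
(l(-7, -4) + (-1 + a)**2)**2 = ((-4)**2 + (-1 + 43/5)**2)**2 = (16 + (38/5)**2)**2 = (16 + 1444/25)**2 = (1844/25)**2 = 3400336/625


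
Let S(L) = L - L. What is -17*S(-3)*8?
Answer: 0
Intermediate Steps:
S(L) = 0
-17*S(-3)*8 = -17*0*8 = 0*8 = 0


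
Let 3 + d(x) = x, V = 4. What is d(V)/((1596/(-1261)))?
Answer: -1261/1596 ≈ -0.79010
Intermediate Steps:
d(x) = -3 + x
d(V)/((1596/(-1261))) = (-3 + 4)/((1596/(-1261))) = 1/(1596*(-1/1261)) = 1/(-1596/1261) = 1*(-1261/1596) = -1261/1596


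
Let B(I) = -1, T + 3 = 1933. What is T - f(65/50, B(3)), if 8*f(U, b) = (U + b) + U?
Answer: 9649/5 ≈ 1929.8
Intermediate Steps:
T = 1930 (T = -3 + 1933 = 1930)
f(U, b) = U/4 + b/8 (f(U, b) = ((U + b) + U)/8 = (b + 2*U)/8 = U/4 + b/8)
T - f(65/50, B(3)) = 1930 - ((65/50)/4 + (1/8)*(-1)) = 1930 - ((65*(1/50))/4 - 1/8) = 1930 - ((1/4)*(13/10) - 1/8) = 1930 - (13/40 - 1/8) = 1930 - 1*1/5 = 1930 - 1/5 = 9649/5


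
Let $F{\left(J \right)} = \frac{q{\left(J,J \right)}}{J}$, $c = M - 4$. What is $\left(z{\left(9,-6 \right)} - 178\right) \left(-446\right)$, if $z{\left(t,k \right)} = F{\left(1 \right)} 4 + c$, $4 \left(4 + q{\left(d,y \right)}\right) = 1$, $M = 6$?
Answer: $85186$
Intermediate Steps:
$q{\left(d,y \right)} = - \frac{15}{4}$ ($q{\left(d,y \right)} = -4 + \frac{1}{4} \cdot 1 = -4 + \frac{1}{4} = - \frac{15}{4}$)
$c = 2$ ($c = 6 - 4 = 2$)
$F{\left(J \right)} = - \frac{15}{4 J}$
$z{\left(t,k \right)} = -13$ ($z{\left(t,k \right)} = - \frac{15}{4 \cdot 1} \cdot 4 + 2 = \left(- \frac{15}{4}\right) 1 \cdot 4 + 2 = \left(- \frac{15}{4}\right) 4 + 2 = -15 + 2 = -13$)
$\left(z{\left(9,-6 \right)} - 178\right) \left(-446\right) = \left(-13 - 178\right) \left(-446\right) = \left(-191\right) \left(-446\right) = 85186$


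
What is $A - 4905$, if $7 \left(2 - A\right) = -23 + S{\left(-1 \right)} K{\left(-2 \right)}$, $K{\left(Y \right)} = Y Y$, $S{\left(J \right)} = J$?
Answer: $- \frac{34294}{7} \approx -4899.1$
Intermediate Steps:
$K{\left(Y \right)} = Y^{2}$
$A = \frac{41}{7}$ ($A = 2 - \frac{-23 - \left(-2\right)^{2}}{7} = 2 - \frac{-23 - 4}{7} = 2 - - \frac{27}{7} = 2 + \frac{27}{7} = \frac{41}{7} \approx 5.8571$)
$A - 4905 = \frac{41}{7} - 4905 = - \frac{34294}{7}$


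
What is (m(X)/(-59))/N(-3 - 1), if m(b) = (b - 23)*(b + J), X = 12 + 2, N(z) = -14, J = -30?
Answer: 72/413 ≈ 0.17433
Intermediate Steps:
X = 14
m(b) = (-30 + b)*(-23 + b) (m(b) = (b - 23)*(b - 30) = (-23 + b)*(-30 + b) = (-30 + b)*(-23 + b))
(m(X)/(-59))/N(-3 - 1) = ((690 + 14² - 53*14)/(-59))/(-14) = ((690 + 196 - 742)*(-1/59))*(-1/14) = (144*(-1/59))*(-1/14) = -144/59*(-1/14) = 72/413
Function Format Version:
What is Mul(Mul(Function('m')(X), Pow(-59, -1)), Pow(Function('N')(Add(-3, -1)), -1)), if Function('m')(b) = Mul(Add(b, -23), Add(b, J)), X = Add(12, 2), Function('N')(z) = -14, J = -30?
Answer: Rational(72, 413) ≈ 0.17433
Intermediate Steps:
X = 14
Function('m')(b) = Mul(Add(-30, b), Add(-23, b)) (Function('m')(b) = Mul(Add(b, -23), Add(b, -30)) = Mul(Add(-23, b), Add(-30, b)) = Mul(Add(-30, b), Add(-23, b)))
Mul(Mul(Function('m')(X), Pow(-59, -1)), Pow(Function('N')(Add(-3, -1)), -1)) = Mul(Mul(Add(690, Pow(14, 2), Mul(-53, 14)), Pow(-59, -1)), Pow(-14, -1)) = Mul(Mul(Add(690, 196, -742), Rational(-1, 59)), Rational(-1, 14)) = Mul(Mul(144, Rational(-1, 59)), Rational(-1, 14)) = Mul(Rational(-144, 59), Rational(-1, 14)) = Rational(72, 413)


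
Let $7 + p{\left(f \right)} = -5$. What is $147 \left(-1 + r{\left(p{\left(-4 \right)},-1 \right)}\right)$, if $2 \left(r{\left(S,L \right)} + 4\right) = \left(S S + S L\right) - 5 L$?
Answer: $\frac{22197}{2} \approx 11099.0$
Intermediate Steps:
$p{\left(f \right)} = -12$ ($p{\left(f \right)} = -7 - 5 = -12$)
$r{\left(S,L \right)} = -4 + \frac{S^{2}}{2} - \frac{5 L}{2} + \frac{L S}{2}$ ($r{\left(S,L \right)} = -4 + \frac{\left(S S + S L\right) - 5 L}{2} = -4 + \frac{\left(S^{2} + L S\right) - 5 L}{2} = -4 + \frac{S^{2} - 5 L + L S}{2} = -4 + \left(\frac{S^{2}}{2} - \frac{5 L}{2} + \frac{L S}{2}\right) = -4 + \frac{S^{2}}{2} - \frac{5 L}{2} + \frac{L S}{2}$)
$147 \left(-1 + r{\left(p{\left(-4 \right)},-1 \right)}\right) = 147 \left(-1 + \left(-4 + \frac{\left(-12\right)^{2}}{2} - - \frac{5}{2} + \frac{1}{2} \left(-1\right) \left(-12\right)\right)\right) = 147 \left(-1 + \left(-4 + \frac{1}{2} \cdot 144 + \frac{5}{2} + 6\right)\right) = 147 \left(-1 + \left(-4 + 72 + \frac{5}{2} + 6\right)\right) = 147 \left(-1 + \frac{153}{2}\right) = 147 \cdot \frac{151}{2} = \frac{22197}{2}$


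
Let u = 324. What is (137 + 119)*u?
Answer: 82944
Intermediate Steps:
(137 + 119)*u = (137 + 119)*324 = 256*324 = 82944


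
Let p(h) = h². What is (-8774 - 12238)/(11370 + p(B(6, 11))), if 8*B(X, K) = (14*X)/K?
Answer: -3389936/1834507 ≈ -1.8479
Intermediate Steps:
B(X, K) = 7*X/(4*K) (B(X, K) = ((14*X)/K)/8 = (14*X/K)/8 = 7*X/(4*K))
(-8774 - 12238)/(11370 + p(B(6, 11))) = (-8774 - 12238)/(11370 + ((7/4)*6/11)²) = -21012/(11370 + ((7/4)*6*(1/11))²) = -21012/(11370 + (21/22)²) = -21012/(11370 + 441/484) = -21012/5503521/484 = -21012*484/5503521 = -3389936/1834507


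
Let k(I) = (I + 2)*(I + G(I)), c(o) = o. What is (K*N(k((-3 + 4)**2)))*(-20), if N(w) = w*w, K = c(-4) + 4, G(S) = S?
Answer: 0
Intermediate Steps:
K = 0 (K = -4 + 4 = 0)
k(I) = 2*I*(2 + I) (k(I) = (I + 2)*(I + I) = (2 + I)*(2*I) = 2*I*(2 + I))
N(w) = w**2
(K*N(k((-3 + 4)**2)))*(-20) = (0*(2*(-3 + 4)**2*(2 + (-3 + 4)**2))**2)*(-20) = (0*(2*1**2*(2 + 1**2))**2)*(-20) = (0*(2*1*(2 + 1))**2)*(-20) = (0*(2*1*3)**2)*(-20) = (0*6**2)*(-20) = (0*36)*(-20) = 0*(-20) = 0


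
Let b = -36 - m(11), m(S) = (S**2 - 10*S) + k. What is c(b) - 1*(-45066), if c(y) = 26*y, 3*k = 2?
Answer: 131480/3 ≈ 43827.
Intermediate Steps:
k = 2/3 (k = (1/3)*2 = 2/3 ≈ 0.66667)
m(S) = 2/3 + S**2 - 10*S (m(S) = (S**2 - 10*S) + 2/3 = 2/3 + S**2 - 10*S)
b = -143/3 (b = -36 - (2/3 + 11**2 - 10*11) = -36 - (2/3 + 121 - 110) = -36 - 1*35/3 = -36 - 35/3 = -143/3 ≈ -47.667)
c(b) - 1*(-45066) = 26*(-143/3) - 1*(-45066) = -3718/3 + 45066 = 131480/3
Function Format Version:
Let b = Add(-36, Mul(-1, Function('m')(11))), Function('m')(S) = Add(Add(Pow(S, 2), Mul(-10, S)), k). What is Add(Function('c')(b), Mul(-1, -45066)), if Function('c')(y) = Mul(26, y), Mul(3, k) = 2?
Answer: Rational(131480, 3) ≈ 43827.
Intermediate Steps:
k = Rational(2, 3) (k = Mul(Rational(1, 3), 2) = Rational(2, 3) ≈ 0.66667)
Function('m')(S) = Add(Rational(2, 3), Pow(S, 2), Mul(-10, S)) (Function('m')(S) = Add(Add(Pow(S, 2), Mul(-10, S)), Rational(2, 3)) = Add(Rational(2, 3), Pow(S, 2), Mul(-10, S)))
b = Rational(-143, 3) (b = Add(-36, Mul(-1, Add(Rational(2, 3), Pow(11, 2), Mul(-10, 11)))) = Add(-36, Mul(-1, Add(Rational(2, 3), 121, -110))) = Add(-36, Mul(-1, Rational(35, 3))) = Add(-36, Rational(-35, 3)) = Rational(-143, 3) ≈ -47.667)
Add(Function('c')(b), Mul(-1, -45066)) = Add(Mul(26, Rational(-143, 3)), Mul(-1, -45066)) = Add(Rational(-3718, 3), 45066) = Rational(131480, 3)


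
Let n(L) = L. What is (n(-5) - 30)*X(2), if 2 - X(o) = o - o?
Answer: -70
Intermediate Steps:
X(o) = 2 (X(o) = 2 - (o - o) = 2 - 1*0 = 2 + 0 = 2)
(n(-5) - 30)*X(2) = (-5 - 30)*2 = -35*2 = -70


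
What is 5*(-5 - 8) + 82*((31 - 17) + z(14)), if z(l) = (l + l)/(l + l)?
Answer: 1165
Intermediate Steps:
z(l) = 1 (z(l) = (2*l)/((2*l)) = (2*l)*(1/(2*l)) = 1)
5*(-5 - 8) + 82*((31 - 17) + z(14)) = 5*(-5 - 8) + 82*((31 - 17) + 1) = 5*(-13) + 82*(14 + 1) = -65 + 82*15 = -65 + 1230 = 1165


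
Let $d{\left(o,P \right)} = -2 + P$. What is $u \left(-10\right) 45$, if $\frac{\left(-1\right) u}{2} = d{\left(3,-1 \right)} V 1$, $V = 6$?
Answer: $-16200$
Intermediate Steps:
$u = 36$ ($u = - 2 \left(-2 - 1\right) 6 \cdot 1 = - 2 \left(-3\right) 6 \cdot 1 = - 2 \left(\left(-18\right) 1\right) = \left(-2\right) \left(-18\right) = 36$)
$u \left(-10\right) 45 = 36 \left(-10\right) 45 = \left(-360\right) 45 = -16200$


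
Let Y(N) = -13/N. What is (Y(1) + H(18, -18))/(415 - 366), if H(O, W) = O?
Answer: 5/49 ≈ 0.10204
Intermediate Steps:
(Y(1) + H(18, -18))/(415 - 366) = (-13/1 + 18)/(415 - 366) = (-13*1 + 18)/49 = (-13 + 18)*(1/49) = 5*(1/49) = 5/49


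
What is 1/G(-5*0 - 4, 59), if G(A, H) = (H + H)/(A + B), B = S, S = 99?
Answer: 95/118 ≈ 0.80508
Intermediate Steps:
B = 99
G(A, H) = 2*H/(99 + A) (G(A, H) = (H + H)/(A + 99) = (2*H)/(99 + A) = 2*H/(99 + A))
1/G(-5*0 - 4, 59) = 1/(2*59/(99 + (-5*0 - 4))) = 1/(2*59/(99 + (0 - 4))) = 1/(2*59/(99 - 4)) = 1/(2*59/95) = 1/(2*59*(1/95)) = 1/(118/95) = 95/118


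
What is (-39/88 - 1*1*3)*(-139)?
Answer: 42117/88 ≈ 478.60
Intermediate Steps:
(-39/88 - 1*1*3)*(-139) = (-39*1/88 - 1*3)*(-139) = (-39/88 - 3)*(-139) = -303/88*(-139) = 42117/88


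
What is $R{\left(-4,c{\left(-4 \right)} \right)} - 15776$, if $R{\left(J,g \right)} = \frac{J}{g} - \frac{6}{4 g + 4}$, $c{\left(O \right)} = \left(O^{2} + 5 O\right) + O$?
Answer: $- \frac{110427}{7} \approx -15775.0$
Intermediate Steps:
$c{\left(O \right)} = O^{2} + 6 O$
$R{\left(J,g \right)} = - \frac{6}{4 + 4 g} + \frac{J}{g}$ ($R{\left(J,g \right)} = \frac{J}{g} - \frac{6}{4 + 4 g} = - \frac{6}{4 + 4 g} + \frac{J}{g}$)
$R{\left(-4,c{\left(-4 \right)} \right)} - 15776 = \frac{-4 - \frac{3 \left(- 4 \left(6 - 4\right)\right)}{2} - 4 \left(- 4 \left(6 - 4\right)\right)}{- 4 \left(6 - 4\right) \left(1 - 4 \left(6 - 4\right)\right)} - 15776 = \frac{-4 - \frac{3 \left(\left(-4\right) 2\right)}{2} - 4 \left(\left(-4\right) 2\right)}{\left(-4\right) 2 \left(1 - 8\right)} - 15776 = \frac{-4 - -12 - -32}{\left(-8\right) \left(1 - 8\right)} - 15776 = - \frac{-4 + 12 + 32}{8 \left(-7\right)} - 15776 = \left(- \frac{1}{8}\right) \left(- \frac{1}{7}\right) 40 - 15776 = \frac{5}{7} - 15776 = - \frac{110427}{7}$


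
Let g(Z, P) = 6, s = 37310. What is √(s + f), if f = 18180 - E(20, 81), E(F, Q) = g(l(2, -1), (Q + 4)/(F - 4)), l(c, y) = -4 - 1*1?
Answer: 2*√13871 ≈ 235.55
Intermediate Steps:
l(c, y) = -5 (l(c, y) = -4 - 1 = -5)
E(F, Q) = 6
f = 18174 (f = 18180 - 1*6 = 18180 - 6 = 18174)
√(s + f) = √(37310 + 18174) = √55484 = 2*√13871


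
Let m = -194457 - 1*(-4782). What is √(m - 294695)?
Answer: I*√484370 ≈ 695.97*I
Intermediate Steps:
m = -189675 (m = -194457 + 4782 = -189675)
√(m - 294695) = √(-189675 - 294695) = √(-484370) = I*√484370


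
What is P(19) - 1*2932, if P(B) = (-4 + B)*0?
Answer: -2932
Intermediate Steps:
P(B) = 0
P(19) - 1*2932 = 0 - 1*2932 = 0 - 2932 = -2932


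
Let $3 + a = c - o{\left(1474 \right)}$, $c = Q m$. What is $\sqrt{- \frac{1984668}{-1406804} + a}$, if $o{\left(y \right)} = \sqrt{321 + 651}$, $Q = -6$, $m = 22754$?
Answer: $\frac{\sqrt{-344639606608740 - 45438462882 \sqrt{3}}}{50243} \approx 369.54 i$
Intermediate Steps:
$c = -136524$ ($c = \left(-6\right) 22754 = -136524$)
$o{\left(y \right)} = 18 \sqrt{3}$ ($o{\left(y \right)} = \sqrt{972} = 18 \sqrt{3}$)
$a = -136527 - 18 \sqrt{3}$ ($a = -3 - \left(136524 + 18 \sqrt{3}\right) = -136527 - 18 \sqrt{3} \approx -1.3656 \cdot 10^{5}$)
$\sqrt{- \frac{1984668}{-1406804} + a} = \sqrt{- \frac{1984668}{-1406804} - \left(136527 + 18 \sqrt{3}\right)} = \sqrt{\left(-1984668\right) \left(- \frac{1}{1406804}\right) - \left(136527 + 18 \sqrt{3}\right)} = \sqrt{\frac{70881}{50243} - \left(136527 + 18 \sqrt{3}\right)} = \sqrt{- \frac{6859455180}{50243} - 18 \sqrt{3}}$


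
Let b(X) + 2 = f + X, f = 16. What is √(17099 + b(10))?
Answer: √17123 ≈ 130.85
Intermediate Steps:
b(X) = 14 + X (b(X) = -2 + (16 + X) = 14 + X)
√(17099 + b(10)) = √(17099 + (14 + 10)) = √(17099 + 24) = √17123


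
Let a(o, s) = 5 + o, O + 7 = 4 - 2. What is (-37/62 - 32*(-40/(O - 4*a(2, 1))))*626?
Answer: -25221853/1023 ≈ -24655.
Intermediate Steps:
O = -5 (O = -7 + (4 - 2) = -7 + 2 = -5)
(-37/62 - 32*(-40/(O - 4*a(2, 1))))*626 = (-37/62 - 32*(-40/(-5 - 4*(5 + 2))))*626 = (-37*1/62 - 32*(-40/(-5 - 4*7)))*626 = (-37/62 - 32*(-40/(-5 - 28)))*626 = (-37/62 - 32/((-33*(-1/40))))*626 = (-37/62 - 32/33/40)*626 = (-37/62 - 32*40/33)*626 = (-37/62 - 1280/33)*626 = -80581/2046*626 = -25221853/1023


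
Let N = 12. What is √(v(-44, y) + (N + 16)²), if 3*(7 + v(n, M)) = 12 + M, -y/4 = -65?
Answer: √7809/3 ≈ 29.456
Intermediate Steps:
y = 260 (y = -4*(-65) = 260)
v(n, M) = -3 + M/3 (v(n, M) = -7 + (12 + M)/3 = -7 + (4 + M/3) = -3 + M/3)
√(v(-44, y) + (N + 16)²) = √((-3 + (⅓)*260) + (12 + 16)²) = √((-3 + 260/3) + 28²) = √(251/3 + 784) = √(2603/3) = √7809/3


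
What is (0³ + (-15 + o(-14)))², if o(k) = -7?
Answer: 484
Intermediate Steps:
(0³ + (-15 + o(-14)))² = (0³ + (-15 - 7))² = (0 - 22)² = (-22)² = 484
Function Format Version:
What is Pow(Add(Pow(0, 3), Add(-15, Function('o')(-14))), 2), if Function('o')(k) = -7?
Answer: 484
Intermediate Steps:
Pow(Add(Pow(0, 3), Add(-15, Function('o')(-14))), 2) = Pow(Add(Pow(0, 3), Add(-15, -7)), 2) = Pow(Add(0, -22), 2) = Pow(-22, 2) = 484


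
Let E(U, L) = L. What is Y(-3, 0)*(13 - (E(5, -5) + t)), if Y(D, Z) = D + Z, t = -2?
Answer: -60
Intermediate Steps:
Y(-3, 0)*(13 - (E(5, -5) + t)) = (-3 + 0)*(13 - (-5 - 2)) = -3*(13 - 1*(-7)) = -3*(13 + 7) = -3*20 = -60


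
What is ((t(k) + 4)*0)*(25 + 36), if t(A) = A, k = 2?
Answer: 0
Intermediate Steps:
((t(k) + 4)*0)*(25 + 36) = ((2 + 4)*0)*(25 + 36) = (6*0)*61 = 0*61 = 0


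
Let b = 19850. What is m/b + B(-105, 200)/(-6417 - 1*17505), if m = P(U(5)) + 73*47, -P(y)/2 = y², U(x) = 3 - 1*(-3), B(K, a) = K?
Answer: 6869854/39570975 ≈ 0.17361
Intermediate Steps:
U(x) = 6 (U(x) = 3 + 3 = 6)
P(y) = -2*y²
m = 3359 (m = -2*6² + 73*47 = -2*36 + 3431 = -72 + 3431 = 3359)
m/b + B(-105, 200)/(-6417 - 1*17505) = 3359/19850 - 105/(-6417 - 1*17505) = 3359*(1/19850) - 105/(-6417 - 17505) = 3359/19850 - 105/(-23922) = 3359/19850 - 105*(-1/23922) = 3359/19850 + 35/7974 = 6869854/39570975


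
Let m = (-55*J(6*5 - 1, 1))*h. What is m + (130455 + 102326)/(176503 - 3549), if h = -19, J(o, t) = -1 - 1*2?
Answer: -541978009/172954 ≈ -3133.7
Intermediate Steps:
J(o, t) = -3 (J(o, t) = -1 - 2 = -3)
m = -3135 (m = -55*(-3)*(-19) = 165*(-19) = -3135)
m + (130455 + 102326)/(176503 - 3549) = -3135 + (130455 + 102326)/(176503 - 3549) = -3135 + 232781/172954 = -541978009/172954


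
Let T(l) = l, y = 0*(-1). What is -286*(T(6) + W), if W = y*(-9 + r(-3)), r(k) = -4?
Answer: -1716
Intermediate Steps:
y = 0
W = 0 (W = 0*(-9 - 4) = 0*(-13) = 0)
-286*(T(6) + W) = -286*(6 + 0) = -286*6 = -1716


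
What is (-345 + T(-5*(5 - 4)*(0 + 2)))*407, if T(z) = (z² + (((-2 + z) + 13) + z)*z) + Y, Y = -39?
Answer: -78958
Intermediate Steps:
T(z) = -39 + z² + z*(11 + 2*z) (T(z) = (z² + (((-2 + z) + 13) + z)*z) - 39 = (z² + ((11 + z) + z)*z) - 39 = (z² + (11 + 2*z)*z) - 39 = (z² + z*(11 + 2*z)) - 39 = -39 + z² + z*(11 + 2*z))
(-345 + T(-5*(5 - 4)*(0 + 2)))*407 = (-345 + (-39 + 3*(-5*(5 - 4)*(0 + 2))² + 11*(-5*(5 - 4)*(0 + 2))))*407 = (-345 + (-39 + 3*(-5*2)² + 11*(-5*2)))*407 = (-345 + (-39 + 3*(-10)² + 11*(-10)))*407 = (-345 + (-39 + 3*100 - 110))*407 = (-345 + (-39 + 300 - 110))*407 = (-345 + 151)*407 = -194*407 = -78958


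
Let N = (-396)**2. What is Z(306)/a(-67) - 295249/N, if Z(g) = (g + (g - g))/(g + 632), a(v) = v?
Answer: -9301602175/4927629168 ≈ -1.8876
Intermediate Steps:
Z(g) = g/(632 + g) (Z(g) = (g + 0)/(632 + g) = g/(632 + g))
N = 156816
Z(306)/a(-67) - 295249/N = (306/(632 + 306))/(-67) - 295249/156816 = (306/938)*(-1/67) - 295249*1/156816 = (306*(1/938))*(-1/67) - 295249/156816 = (153/469)*(-1/67) - 295249/156816 = -153/31423 - 295249/156816 = -9301602175/4927629168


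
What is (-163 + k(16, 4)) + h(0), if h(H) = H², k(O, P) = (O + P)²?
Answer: 237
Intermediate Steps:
(-163 + k(16, 4)) + h(0) = (-163 + (16 + 4)²) + 0² = (-163 + 20²) + 0 = (-163 + 400) + 0 = 237 + 0 = 237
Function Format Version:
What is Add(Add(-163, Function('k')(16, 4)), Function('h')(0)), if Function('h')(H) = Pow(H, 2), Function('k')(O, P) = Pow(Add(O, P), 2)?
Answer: 237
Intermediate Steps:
Add(Add(-163, Function('k')(16, 4)), Function('h')(0)) = Add(Add(-163, Pow(Add(16, 4), 2)), Pow(0, 2)) = Add(Add(-163, Pow(20, 2)), 0) = Add(Add(-163, 400), 0) = Add(237, 0) = 237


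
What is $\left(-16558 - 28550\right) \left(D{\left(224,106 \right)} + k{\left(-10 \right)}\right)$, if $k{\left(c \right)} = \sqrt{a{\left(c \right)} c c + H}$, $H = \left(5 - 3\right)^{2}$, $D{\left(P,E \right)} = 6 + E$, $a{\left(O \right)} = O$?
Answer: $-5052096 - 90216 i \sqrt{249} \approx -5.0521 \cdot 10^{6} - 1.4236 \cdot 10^{6} i$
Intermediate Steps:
$H = 4$ ($H = 2^{2} = 4$)
$k{\left(c \right)} = \sqrt{4 + c^{3}}$ ($k{\left(c \right)} = \sqrt{c c c + 4} = \sqrt{c^{2} c + 4} = \sqrt{c^{3} + 4} = \sqrt{4 + c^{3}}$)
$\left(-16558 - 28550\right) \left(D{\left(224,106 \right)} + k{\left(-10 \right)}\right) = \left(-16558 - 28550\right) \left(\left(6 + 106\right) + \sqrt{4 + \left(-10\right)^{3}}\right) = - 45108 \left(112 + \sqrt{4 - 1000}\right) = - 45108 \left(112 + \sqrt{-996}\right) = - 45108 \left(112 + 2 i \sqrt{249}\right) = -5052096 - 90216 i \sqrt{249}$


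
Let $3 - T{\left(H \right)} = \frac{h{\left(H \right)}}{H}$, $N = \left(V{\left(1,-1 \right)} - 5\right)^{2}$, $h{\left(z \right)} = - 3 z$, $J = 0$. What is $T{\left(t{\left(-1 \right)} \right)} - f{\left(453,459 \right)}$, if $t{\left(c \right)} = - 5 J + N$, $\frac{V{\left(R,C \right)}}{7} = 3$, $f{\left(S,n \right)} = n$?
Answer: $-453$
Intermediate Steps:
$V{\left(R,C \right)} = 21$ ($V{\left(R,C \right)} = 7 \cdot 3 = 21$)
$N = 256$ ($N = \left(21 - 5\right)^{2} = 16^{2} = 256$)
$t{\left(c \right)} = 256$ ($t{\left(c \right)} = \left(-5\right) 0 + 256 = 0 + 256 = 256$)
$T{\left(H \right)} = 6$ ($T{\left(H \right)} = 3 - \frac{\left(-3\right) H}{H} = 3 - -3 = 3 + 3 = 6$)
$T{\left(t{\left(-1 \right)} \right)} - f{\left(453,459 \right)} = 6 - 459 = -453$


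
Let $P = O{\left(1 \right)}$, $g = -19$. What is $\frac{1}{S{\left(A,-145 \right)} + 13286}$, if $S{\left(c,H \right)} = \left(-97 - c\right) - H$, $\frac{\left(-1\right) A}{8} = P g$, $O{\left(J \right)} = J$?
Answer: $\frac{1}{13182} \approx 7.5861 \cdot 10^{-5}$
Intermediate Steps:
$P = 1$
$A = 152$ ($A = - 8 \cdot 1 \left(-19\right) = \left(-8\right) \left(-19\right) = 152$)
$S{\left(c,H \right)} = -97 - H - c$
$\frac{1}{S{\left(A,-145 \right)} + 13286} = \frac{1}{\left(-97 - -145 - 152\right) + 13286} = \frac{1}{\left(-97 + 145 - 152\right) + 13286} = \frac{1}{-104 + 13286} = \frac{1}{13182}$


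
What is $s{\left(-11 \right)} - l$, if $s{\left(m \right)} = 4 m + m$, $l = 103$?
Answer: $-158$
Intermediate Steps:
$s{\left(m \right)} = 5 m$
$s{\left(-11 \right)} - l = 5 \left(-11\right) - 103 = -55 - 103 = -158$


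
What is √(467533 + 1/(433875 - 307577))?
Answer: √7457705285094830/126298 ≈ 683.76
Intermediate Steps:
√(467533 + 1/(433875 - 307577)) = √(467533 + 1/126298) = √(59048482835/126298) = √7457705285094830/126298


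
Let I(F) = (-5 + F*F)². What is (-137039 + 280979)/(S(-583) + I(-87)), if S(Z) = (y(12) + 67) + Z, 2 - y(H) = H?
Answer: 4798/1907119 ≈ 0.0025158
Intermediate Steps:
I(F) = (-5 + F²)²
y(H) = 2 - H
S(Z) = 57 + Z (S(Z) = ((2 - 1*12) + 67) + Z = ((2 - 12) + 67) + Z = (-10 + 67) + Z = 57 + Z)
(-137039 + 280979)/(S(-583) + I(-87)) = (-137039 + 280979)/((57 - 583) + (-5 + (-87)²)²) = 143940/(-526 + (-5 + 7569)²) = 143940/(-526 + 7564²) = 143940/(-526 + 57214096) = 143940/57213570 = 143940*(1/57213570) = 4798/1907119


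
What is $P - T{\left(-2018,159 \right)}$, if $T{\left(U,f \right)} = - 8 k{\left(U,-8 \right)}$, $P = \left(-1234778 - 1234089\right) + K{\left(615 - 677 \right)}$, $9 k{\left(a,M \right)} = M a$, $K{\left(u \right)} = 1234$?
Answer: $- \frac{22079545}{9} \approx -2.4533 \cdot 10^{6}$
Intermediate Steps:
$k{\left(a,M \right)} = \frac{M a}{9}$
$P = -2467633$ ($P = \left(-1234778 - 1234089\right) + 1234 = -2468867 + 1234 = -2467633$)
$T{\left(U,f \right)} = \frac{64 U}{9}$ ($T{\left(U,f \right)} = - 8 \cdot \frac{1}{9} \left(-8\right) U = - 8 \left(- \frac{8 U}{9}\right) = \frac{64 U}{9}$)
$P - T{\left(-2018,159 \right)} = -2467633 - \frac{64}{9} \left(-2018\right) = -2467633 - - \frac{129152}{9} = -2467633 + \frac{129152}{9} = - \frac{22079545}{9}$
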